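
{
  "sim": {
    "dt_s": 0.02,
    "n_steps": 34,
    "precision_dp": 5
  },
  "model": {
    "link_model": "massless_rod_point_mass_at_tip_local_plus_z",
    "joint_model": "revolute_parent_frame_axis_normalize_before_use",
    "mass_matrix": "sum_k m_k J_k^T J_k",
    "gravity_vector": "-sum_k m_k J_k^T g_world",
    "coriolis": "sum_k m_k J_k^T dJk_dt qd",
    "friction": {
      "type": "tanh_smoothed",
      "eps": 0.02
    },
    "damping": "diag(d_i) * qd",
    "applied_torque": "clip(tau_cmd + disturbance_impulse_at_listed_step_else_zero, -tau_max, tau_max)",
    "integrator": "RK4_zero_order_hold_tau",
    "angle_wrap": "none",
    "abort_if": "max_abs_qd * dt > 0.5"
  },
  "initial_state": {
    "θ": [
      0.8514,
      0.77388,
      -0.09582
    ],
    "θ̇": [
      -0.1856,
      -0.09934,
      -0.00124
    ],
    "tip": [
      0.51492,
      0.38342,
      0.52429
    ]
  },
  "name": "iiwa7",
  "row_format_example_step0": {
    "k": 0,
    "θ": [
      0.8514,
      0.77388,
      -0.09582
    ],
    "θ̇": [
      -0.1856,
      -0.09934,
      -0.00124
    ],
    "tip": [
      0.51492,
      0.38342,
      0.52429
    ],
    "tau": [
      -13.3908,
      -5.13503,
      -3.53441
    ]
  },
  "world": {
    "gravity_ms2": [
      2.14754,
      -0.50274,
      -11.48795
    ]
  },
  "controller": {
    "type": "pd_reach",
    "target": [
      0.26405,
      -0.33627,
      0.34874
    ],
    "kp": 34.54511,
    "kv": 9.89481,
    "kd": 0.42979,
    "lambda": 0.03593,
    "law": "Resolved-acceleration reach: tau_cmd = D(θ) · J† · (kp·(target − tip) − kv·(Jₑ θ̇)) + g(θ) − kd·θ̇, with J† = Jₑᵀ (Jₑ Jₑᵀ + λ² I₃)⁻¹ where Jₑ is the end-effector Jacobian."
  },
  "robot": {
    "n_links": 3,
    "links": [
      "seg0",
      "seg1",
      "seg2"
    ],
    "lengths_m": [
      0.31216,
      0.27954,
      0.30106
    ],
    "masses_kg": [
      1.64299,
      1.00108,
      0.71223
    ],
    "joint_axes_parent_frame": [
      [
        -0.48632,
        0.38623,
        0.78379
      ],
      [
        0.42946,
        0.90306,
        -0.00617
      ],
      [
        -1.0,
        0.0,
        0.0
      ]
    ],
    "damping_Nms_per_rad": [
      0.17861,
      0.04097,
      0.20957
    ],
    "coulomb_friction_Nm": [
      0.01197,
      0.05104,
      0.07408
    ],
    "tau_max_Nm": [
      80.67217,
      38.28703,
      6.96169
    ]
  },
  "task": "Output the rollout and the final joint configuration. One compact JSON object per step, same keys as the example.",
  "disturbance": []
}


{"k":1,"\u03b8":[0.84882,0.77054,-0.11076],"\u03b8\u0307":[-0.08388,-0.22364,-1.44048],"tip":[0.51591,0.37803,0.52681],"tau":[-8.24431,-6.13686,-2.18784]}
{"k":2,"\u03b8":[0.8492,0.76436,-0.15167],"\u03b8\u0307":[0.11378,-0.38756,-2.61625],"tip":[0.51861,0.36769,0.5293],"tau":[-1.24012,-7.41434,-1.27025]}
{"k":3,"\u03b8":[0.85661,0.75261,-0.22084],"\u03b8\u0307":[0.61483,-0.7769,-4.24828],"tip":[0.52145,0.35457,0.53108],"tau":[3.19719,-8.20283,-0.42724]}
{"k":4,"\u03b8":[0.87509,0.7324,-0.32169],"\u03b8\u0307":[1.21934,-1.23454,-5.77847],"tip":[0.52262,0.34049,0.53125],"tau":[1.01866,-7.8924,0.0897]}
{"k":5,"\u03b8":[0.90256,0.7056,-0.44203],"\u03b8\u0307":[1.52241,-1.44403,-6.23544],"tip":[0.52085,0.32707,0.52915],"tau":[-4.46118,-7.08325,0.0234]}
{"k":6,"\u03b8":[0.93233,0.67752,-0.56168],"\u03b8\u0307":[1.46043,-1.37093,-5.75753],"tip":[0.51648,0.31509,0.52511],"tau":[-8.59804,-6.50876,-0.3507]}
{"k":7,"\u03b8":[0.95911,0.65208,-0.6694],"\u03b8\u0307":[1.22687,-1.18324,-5.0561],"tip":[0.5108,0.30407,0.52005],"tau":[-10.75542,-6.21068,-0.65148]}
{"k":8,"\u03b8":[0.98078,0.63052,-0.76414],"\u03b8\u0307":[0.94744,-0.98069,-4.45463],"tip":[0.50478,0.29299,0.51467],"tau":[-11.63795,-6.05345,-0.7738]}
{"k":9,"\u03b8":[0.99687,0.61287,-0.84833],"\u03b8\u0307":[0.66702,-0.79134,-3.99365],"tip":[0.49884,0.281,0.50937],"tau":[-11.81827,-5.95173,-0.75336]}
{"k":10,"\u03b8":[1.00748,0.59884,-0.92442],"\u03b8\u0307":[0.39871,-0.61741,-3.63786],"tip":[0.4931,0.26763,0.50429],"tau":[-11.62239,-5.8678,-0.64556]}
{"k":11,"\u03b8":[1.01291,0.58815,-0.99412],"\u03b8\u0307":[0.14618,-0.45529,-3.34885],"tip":[0.48754,0.25271,0.4995],"tau":[-11.22661,-5.78775,-0.49246]}
{"k":12,"\u03b8":[1.01345,0.58062,-1.05846],"\u03b8\u0307":[-0.08911,-0.30151,-3.09977],"tip":[0.48211,0.23625,0.49499],"tau":[-10.72855,-5.70821,-0.32092]}
{"k":13,"\u03b8":[1.00949,0.5761,-1.11809],"\u03b8\u0307":[-0.30593,-0.15399,-2.87434],"tip":[0.47671,0.21839,0.49072],"tau":[-10.18536,-5.63005,-0.14688]}
{"k":14,"\u03b8":[1.00137,0.57448,-1.17334],"\u03b8\u0307":[-0.5048,-0.01142,-2.66078],"tip":[0.47127,0.19932,0.48666],"tau":[-9.62311,-5.55508,0.01939]}
{"k":15,"\u03b8":[0.98947,0.57557,-1.22449],"\u03b8\u0307":[-0.68324,0.11595,-2.46223],"tip":[0.46572,0.17925,0.48279],"tau":[-9.06064,-5.46596,0.1766]}
{"k":16,"\u03b8":[0.9742,0.57915,-1.27169],"\u03b8\u0307":[-0.84372,0.23948,-2.2644],"tip":[0.45997,0.15841,0.47908],"tau":[-8.50759,-5.38778,0.31685]}
{"k":17,"\u03b8":[0.95589,0.58517,-1.31496],"\u03b8\u0307":[-0.9859,0.35927,-2.0672],"tip":[0.45402,0.13703,0.47548],"tau":[-7.96968,-5.32514,0.43993]}
{"k":18,"\u03b8":[0.93493,0.59351,-1.35431],"\u03b8\u0307":[-1.10938,0.47321,-1.87258],"tip":[0.44785,0.1153,0.47196],"tau":[-7.45053,-5.27797,0.54683]}
{"k":19,"\u03b8":[0.9117,0.60406,-1.38983],"\u03b8\u0307":[-1.21417,0.57936,-1.68224],"tip":[0.44147,0.09341,0.46847],"tau":[-6.9523,-5.24586,0.63863]}
{"k":20,"\u03b8":[0.88654,0.61663,-1.4216],"\u03b8\u0307":[-1.30063,0.67597,-1.49776],"tip":[0.43489,0.07154,0.46497],"tau":[-6.47625,-5.228,0.71652]}
{"k":21,"\u03b8":[0.85984,0.63103,-1.44977],"\u03b8\u0307":[-1.36939,0.76156,-1.32067],"tip":[0.42812,0.04983,0.46145],"tau":[-6.02308,-5.22322,0.78181]}
{"k":22,"\u03b8":[0.83194,0.64701,-1.47448],"\u03b8\u0307":[-1.42134,0.83498,-1.15234],"tip":[0.42118,0.02841,0.45788],"tau":[-5.59318,-5.23002,0.83582]}
{"k":23,"\u03b8":[0.80315,0.66433,-1.49593],"\u03b8\u0307":[-1.45755,0.89546,-0.99393],"tip":[0.41411,0.0074,0.45425],"tau":[-5.18678,-5.24665,0.8799]}
{"k":24,"\u03b8":[0.77379,0.68272,-1.51433],"\u03b8\u0307":[-1.47923,0.94262,-0.84639],"tip":[0.40692,-0.0131,0.45055],"tau":[-4.804,-5.27125,0.91531]}
{"k":25,"\u03b8":[0.74412,0.70192,-1.52989],"\u03b8\u0307":[-1.4877,0.97652,-0.71038],"tip":[0.39964,-0.03301,0.44678],"tau":[-4.4449,-5.30191,0.94324]}
{"k":26,"\u03b8":[0.71441,0.72167,-1.54285],"\u03b8\u0307":[-1.48431,0.99759,-0.58627],"tip":[0.39232,-0.05225,0.44294],"tau":[-4.10946,-5.33676,0.96475]}
{"k":27,"\u03b8":[0.68487,0.74171,-1.55346],"\u03b8\u0307":[-1.47044,1.00658,-0.47417],"tip":[0.38498,-0.07077,0.43905],"tau":[-3.79759,-5.3741,0.98078]}
{"k":28,"\u03b8":[0.6557,0.76183,-1.56194],"\u03b8\u0307":[-1.44742,1.00454,-0.37392],"tip":[0.37765,-0.08852,0.43511],"tau":[-3.50912,-5.41239,0.99215]}
{"k":29,"\u03b8":[0.62707,0.7818,-1.56853],"\u03b8\u0307":[-1.41656,0.99269,-0.28514],"tip":[0.37038,-0.10548,0.43114],"tau":[-3.24374,-5.45036,0.99955]}
{"k":30,"\u03b8":[0.59912,0.80145,-1.57346],"\u03b8\u0307":[-1.37906,0.97238,-0.20726],"tip":[0.3632,-0.12161,0.42717],"tau":[-3.00103,-5.48698,1.00356]}
{"k":31,"\u03b8":[0.57198,0.82062,-1.57693],"\u03b8\u0307":[-1.33608,0.94503,-0.13958],"tip":[0.35613,-0.13691,0.4232],"tau":[-2.78043,-5.52148,1.00467]}
{"k":32,"\u03b8":[0.54574,0.83919,-1.57915],"\u03b8\u0307":[-1.28866,0.91202,-0.08129],"tip":[0.34922,-0.15137,0.41927],"tau":[-2.58127,-5.55335,1.00329]}
{"k":33,"\u03b8":[0.52049,0.85705,-1.58028],"\u03b8\u0307":[-1.23772,0.87459,-0.03204],"tip":[0.34248,-0.16499,0.41539],"tau":[-2.40275,-5.58223,1.00021]}
{"k":34,"\u03b8":[0.49629,0.87411,-1.58059],"\u03b8\u0307":[-1.18283,0.83187,-0.00198],"tip":[0.33594,-0.17779,0.41157]}
{"summary": "final \u03b8 (rad): 0.49629 0.87411 -1.58059"}


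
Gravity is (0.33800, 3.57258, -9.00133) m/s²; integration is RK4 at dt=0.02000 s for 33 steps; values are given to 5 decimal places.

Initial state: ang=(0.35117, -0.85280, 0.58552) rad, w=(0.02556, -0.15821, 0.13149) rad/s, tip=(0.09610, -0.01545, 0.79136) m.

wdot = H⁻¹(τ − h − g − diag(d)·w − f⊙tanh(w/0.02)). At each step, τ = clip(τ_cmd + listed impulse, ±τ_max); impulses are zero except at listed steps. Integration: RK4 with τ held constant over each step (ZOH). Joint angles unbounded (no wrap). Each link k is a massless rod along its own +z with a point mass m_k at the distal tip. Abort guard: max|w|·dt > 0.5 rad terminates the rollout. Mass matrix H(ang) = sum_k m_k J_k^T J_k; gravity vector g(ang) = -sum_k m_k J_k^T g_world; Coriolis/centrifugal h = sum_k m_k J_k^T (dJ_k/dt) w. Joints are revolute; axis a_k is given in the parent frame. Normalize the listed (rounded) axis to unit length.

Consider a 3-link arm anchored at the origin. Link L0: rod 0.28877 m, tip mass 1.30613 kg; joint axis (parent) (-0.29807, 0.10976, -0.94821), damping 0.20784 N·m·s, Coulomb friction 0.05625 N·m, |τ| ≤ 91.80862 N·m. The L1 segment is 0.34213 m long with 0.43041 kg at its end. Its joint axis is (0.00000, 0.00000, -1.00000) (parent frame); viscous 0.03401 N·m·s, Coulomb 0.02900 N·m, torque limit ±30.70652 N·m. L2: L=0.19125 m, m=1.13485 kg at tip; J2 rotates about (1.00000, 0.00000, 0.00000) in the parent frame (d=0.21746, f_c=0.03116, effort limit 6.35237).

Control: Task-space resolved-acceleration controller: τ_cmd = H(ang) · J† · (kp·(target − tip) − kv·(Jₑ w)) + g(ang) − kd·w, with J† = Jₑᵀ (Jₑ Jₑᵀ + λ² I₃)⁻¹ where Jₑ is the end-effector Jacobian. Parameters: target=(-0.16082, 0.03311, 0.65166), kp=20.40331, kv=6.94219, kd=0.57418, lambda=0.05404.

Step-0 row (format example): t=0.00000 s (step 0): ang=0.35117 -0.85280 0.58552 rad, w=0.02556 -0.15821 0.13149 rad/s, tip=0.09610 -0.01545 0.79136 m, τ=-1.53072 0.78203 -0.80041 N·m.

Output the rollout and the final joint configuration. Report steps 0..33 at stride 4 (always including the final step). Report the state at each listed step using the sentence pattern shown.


t=0.08000 s (step 4): ang=0.35490 -0.82197 0.57677 rad, w=-0.03506 0.30218 -0.23998 rad/s, tip=0.09292 -0.01513 0.79248 m, τ=-1.45606 0.45830 -0.43934 N·m.
t=0.16000 s (step 8): ang=0.35594 -0.78666 0.55961 rad, w=-0.01023 0.37336 -0.22341 rad/s, tip=0.08861 -0.01396 0.79440 m, τ=-1.49743 0.38483 -0.37596 N·m.
t=0.24000 s (step 12): ang=0.35648 -0.75220 0.54347 rad, w=-0.00222 0.40300 -0.19653 rad/s, tip=0.08451 -0.01277 0.79615 m, τ=-1.52897 0.33767 -0.32632 N·m.
t=0.32000 s (step 16): ang=0.35661 -0.71859 0.52892 rad, w=-0.00011 0.41280 -0.17212 rad/s, tip=0.08065 -0.01167 0.79769 m, τ=-1.55507 0.30432 -0.27983 N·m.
t=0.40000 s (step 20): ang=0.35650 -0.68583 0.51601 rad, w=-0.00168 0.40568 -0.15110 rad/s, tip=0.07703 -0.01067 0.79904 m, τ=-1.57648 0.28312 -0.23563 N·m.
t=0.48000 s (step 24): ang=0.35626 -0.65386 0.50475 rad, w=-0.00301 0.39637 -0.13057 rad/s, tip=0.07364 -0.00980 0.80020 m, τ=-1.59355 0.26500 -0.19559 N·m.
t=0.56000 s (step 28): ang=0.35597 -0.62261 0.49512 rad, w=-0.00337 0.38757 -0.11012 rad/s, tip=0.07045 -0.00907 0.80119 m, τ=-1.60618 0.24832 -0.15992 N·m.
t=0.64000 s (step 32): ang=0.35569 -0.59201 0.48714 rad, w=-0.00264 0.37974 -0.08972 rad/s, tip=0.06746 -0.00847 0.80202 m, τ=-1.61427 0.23281 -0.12851 N·m.
t=0.66000 s (step 33): ang=0.35564 -0.58445 0.48540 rad, w=-0.00228 0.37798 -0.08462 rad/s, tip=0.06673 -0.00835 0.80220 m.
final ang (rad): 0.35564 -0.58445 0.48540


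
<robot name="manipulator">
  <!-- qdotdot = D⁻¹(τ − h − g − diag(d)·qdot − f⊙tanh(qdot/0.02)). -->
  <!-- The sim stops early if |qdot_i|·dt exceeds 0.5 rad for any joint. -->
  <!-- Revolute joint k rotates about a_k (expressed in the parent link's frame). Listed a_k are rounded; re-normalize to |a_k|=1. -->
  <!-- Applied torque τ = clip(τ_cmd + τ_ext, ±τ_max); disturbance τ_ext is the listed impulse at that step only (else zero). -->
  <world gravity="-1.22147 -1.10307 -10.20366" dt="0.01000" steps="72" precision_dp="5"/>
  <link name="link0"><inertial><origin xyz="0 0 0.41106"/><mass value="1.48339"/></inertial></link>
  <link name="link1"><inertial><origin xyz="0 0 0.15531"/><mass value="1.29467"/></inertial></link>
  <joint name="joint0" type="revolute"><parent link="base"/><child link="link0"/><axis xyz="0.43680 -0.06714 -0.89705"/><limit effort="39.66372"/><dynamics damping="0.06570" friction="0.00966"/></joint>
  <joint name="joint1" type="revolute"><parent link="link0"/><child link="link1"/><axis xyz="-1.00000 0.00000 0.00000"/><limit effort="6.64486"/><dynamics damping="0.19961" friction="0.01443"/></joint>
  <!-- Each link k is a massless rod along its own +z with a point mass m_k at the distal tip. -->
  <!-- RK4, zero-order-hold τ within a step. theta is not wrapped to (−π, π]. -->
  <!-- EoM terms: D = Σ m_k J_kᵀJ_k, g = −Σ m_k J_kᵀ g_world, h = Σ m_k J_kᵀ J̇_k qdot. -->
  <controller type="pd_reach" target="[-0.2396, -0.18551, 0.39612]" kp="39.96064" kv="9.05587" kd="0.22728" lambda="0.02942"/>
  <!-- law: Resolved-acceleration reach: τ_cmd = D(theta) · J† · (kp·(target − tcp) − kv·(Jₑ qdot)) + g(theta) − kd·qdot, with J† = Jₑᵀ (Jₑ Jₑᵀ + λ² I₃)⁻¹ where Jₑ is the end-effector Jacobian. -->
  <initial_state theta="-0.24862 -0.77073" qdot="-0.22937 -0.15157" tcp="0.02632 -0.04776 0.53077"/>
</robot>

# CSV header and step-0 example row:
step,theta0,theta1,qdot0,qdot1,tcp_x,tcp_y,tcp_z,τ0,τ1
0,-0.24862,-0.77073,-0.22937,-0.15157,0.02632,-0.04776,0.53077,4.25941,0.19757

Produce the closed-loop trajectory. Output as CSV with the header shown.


step,theta0,theta1,qdot0,qdot1,tcp_x,tcp_y,tcp_z,τ0,τ1
1,-0.24900,-0.77169,0.15197,-0.04280,0.02637,-0.04778,0.53069,3.73118,0.28138
2,-0.24584,-0.77180,0.47967,0.01583,0.02612,-0.04860,0.53061,3.25134,0.37196
3,-0.23962,-0.77153,0.76296,0.03749,0.02562,-0.05015,0.53052,2.81233,0.46679
4,-0.23075,-0.77114,1.01080,0.04107,0.02489,-0.05236,0.53037,2.40879,0.55998
5,-0.21956,-0.77076,1.22824,0.03316,0.02394,-0.05516,0.53016,2.03651,0.65012
6,-0.20632,-0.77051,1.41937,0.01835,0.02279,-0.05847,0.52988,1.69180,0.73640
7,-0.19129,-0.77041,1.58802,0.00143,0.02144,-0.06223,0.52952,1.37139,0.81774
8,-0.17467,-0.77048,1.73729,-0.01431,0.01989,-0.06639,0.52907,1.07247,0.89348
9,-0.15664,-0.77071,1.86869,-0.03039,0.01815,-0.07089,0.52853,0.79278,0.96482
10,-0.13738,-0.77110,1.98352,-0.04831,0.01620,-0.07568,0.52789,0.53031,1.03289
11,-0.11705,-0.77168,2.08336,-0.06784,0.01406,-0.08070,0.52716,0.28323,1.09808
12,-0.09579,-0.77246,2.16980,-0.08820,0.01173,-0.08593,0.52632,0.04993,1.16052
13,-0.07372,-0.77345,2.24421,-0.10868,0.00920,-0.09132,0.52538,-0.17099,1.22025
14,-0.05097,-0.77464,2.30781,-0.12875,0.00649,-0.09683,0.52433,-0.38069,1.27738
15,-0.02762,-0.77602,2.36164,-0.14806,0.00359,-0.10244,0.52318,-0.58021,1.33201
16,-0.00379,-0.77759,2.40659,-0.16638,0.00050,-0.10810,0.52191,-0.77038,1.38424
17,0.02046,-0.77935,2.44346,-0.18354,-0.00276,-0.11378,0.52055,-0.95194,1.43420
18,0.04504,-0.78126,2.47295,-0.19946,-0.00620,-0.11948,0.51907,-1.12548,1.48197
19,0.06987,-0.78333,2.49566,-0.21408,-0.00980,-0.12514,0.51750,-1.29151,1.52766
20,0.09491,-0.78554,2.51214,-0.22737,-0.01356,-0.13076,0.51583,-1.45046,1.57136
21,0.12008,-0.78787,2.52289,-0.23934,-0.01746,-0.13632,0.51407,-1.60268,1.61313
22,0.14533,-0.79032,2.52834,-0.25000,-0.02151,-0.14179,0.51222,-1.74845,1.65304
23,0.17061,-0.79287,2.52889,-0.25938,-0.02569,-0.14715,0.51028,-1.88803,1.69115
24,0.19588,-0.79551,2.52491,-0.26751,-0.02999,-0.15240,0.50827,-2.02160,1.72751
25,0.22108,-0.79822,2.51673,-0.27442,-0.03440,-0.15752,0.50618,-2.14933,1.76215
26,0.24618,-0.80099,2.50465,-0.28017,-0.03891,-0.16249,0.50402,-2.27137,1.79513
27,0.27115,-0.80382,2.48897,-0.28480,-0.04351,-0.16732,0.50181,-2.38784,1.82647
28,0.29594,-0.80668,2.46994,-0.28835,-0.04818,-0.17198,0.49954,-2.49884,1.85620
29,0.32052,-0.80958,2.44782,-0.29089,-0.05291,-0.17647,0.49722,-2.60447,1.88436
30,0.34487,-0.81250,2.42283,-0.29246,-0.05770,-0.18078,0.49486,-2.70482,1.91097
31,0.36896,-0.81543,2.39522,-0.29311,-0.06253,-0.18492,0.49246,-2.79997,1.93606
32,0.39276,-0.81836,2.36517,-0.29290,-0.06740,-0.18888,0.49004,-2.89001,1.95967
33,0.41624,-0.82128,2.33290,-0.29189,-0.07228,-0.19265,0.48759,-2.97502,1.98182
34,0.43940,-0.82419,2.29860,-0.29013,-0.07716,-0.19624,0.48512,-3.05510,2.00255
35,0.46220,-0.82708,2.26245,-0.28767,-0.08205,-0.19965,0.48264,-3.13034,2.02189
36,0.48463,-0.82995,2.22462,-0.28456,-0.08692,-0.20287,0.48016,-3.20084,2.03987
37,0.50668,-0.83277,2.18529,-0.28086,-0.09177,-0.20591,0.47768,-3.26670,2.05653
38,0.52833,-0.83556,2.14462,-0.27662,-0.09659,-0.20877,0.47521,-3.32804,2.07192
39,0.54956,-0.83830,2.10277,-0.27189,-0.10137,-0.21146,0.47274,-3.38499,2.08606
40,0.57037,-0.84100,2.05988,-0.26671,-0.10610,-0.21398,0.47029,-3.43765,2.09901
41,0.59075,-0.84364,2.01610,-0.26114,-0.11078,-0.21633,0.46787,-3.48617,2.11080
42,0.61068,-0.84622,1.97157,-0.25522,-0.11540,-0.21852,0.46546,-3.53069,2.12149
43,0.63017,-0.84874,1.92642,-0.24900,-0.11994,-0.22055,0.46309,-3.57135,2.13111
44,0.64921,-0.85120,1.88078,-0.24251,-0.12441,-0.22244,0.46075,-3.60829,2.13972
45,0.66778,-0.85359,1.83477,-0.23579,-0.12881,-0.22418,0.45844,-3.64167,2.14736
46,0.68590,-0.85592,1.78850,-0.22889,-0.13312,-0.22578,0.45617,-3.67163,2.15408
47,0.70355,-0.85817,1.74208,-0.22183,-0.13734,-0.22726,0.45395,-3.69835,2.15992
48,0.72074,-0.86035,1.69563,-0.21465,-0.14147,-0.22861,0.45176,-3.72197,2.16495
49,0.73746,-0.86246,1.64922,-0.20739,-0.14550,-0.22984,0.44963,-3.74266,2.16919
50,0.75372,-0.86450,1.60297,-0.20006,-0.14944,-0.23096,0.44754,-3.76057,2.17271
51,0.76952,-0.86647,1.55694,-0.19270,-0.15328,-0.23197,0.44550,-3.77587,2.17554
52,0.78486,-0.86836,1.51124,-0.18533,-0.15702,-0.23288,0.44351,-3.78870,2.17774
53,0.79974,-0.87017,1.46591,-0.17798,-0.16065,-0.23370,0.44157,-3.79922,2.17934
54,0.81417,-0.87192,1.42105,-0.17066,-0.16419,-0.23444,0.43968,-3.80758,2.18039
55,0.82816,-0.87359,1.37671,-0.16339,-0.16762,-0.23509,0.43785,-3.81393,2.18093
56,0.84171,-0.87519,1.33295,-0.15620,-0.17095,-0.23567,0.43607,-3.81842,2.18101
57,0.85482,-0.87671,1.28982,-0.14909,-0.17417,-0.23618,0.43434,-3.82118,2.18065
58,0.86751,-0.87817,1.24737,-0.14208,-0.17729,-0.23662,0.43267,-3.82235,2.17990
59,0.87977,-0.87956,1.20565,-0.13518,-0.18032,-0.23700,0.43105,-3.82206,2.17880
60,0.89162,-0.88087,1.16469,-0.12841,-0.18324,-0.23733,0.42948,-3.82043,2.17737
61,0.90307,-0.88213,1.12452,-0.12177,-0.18606,-0.23761,0.42797,-3.81759,2.17565
62,0.91412,-0.88331,1.08519,-0.11526,-0.18879,-0.23784,0.42651,-3.81364,2.17367
63,0.92477,-0.88443,1.04670,-0.10891,-0.19142,-0.23803,0.42510,-3.80870,2.17146
64,0.93505,-0.88549,1.00909,-0.10270,-0.19395,-0.23818,0.42374,-3.80286,2.16904
65,0.94496,-0.88649,0.97237,-0.09666,-0.19639,-0.23829,0.42244,-3.79624,2.16644
66,0.95450,-0.88742,0.93655,-0.09077,-0.19875,-0.23838,0.42118,-3.78891,2.16369
67,0.96369,-0.88830,0.90165,-0.08506,-0.20101,-0.23843,0.41997,-3.78097,2.16081
68,0.97254,-0.88913,0.86767,-0.07950,-0.20319,-0.23846,0.41880,-3.77249,2.15781
69,0.98105,-0.88990,0.83462,-0.07412,-0.20528,-0.23847,0.41769,-3.76355,2.15473
70,0.98924,-0.89061,0.80249,-0.06891,-0.20729,-0.23845,0.41661,-3.75423,2.15156
71,0.99711,-0.89127,0.77130,-0.06387,-0.20922,-0.23842,0.41559,-3.74458,2.14834
72,1.00467,-0.89189,0.74103,-0.05901,-0.21108,-0.23837,0.41460,,


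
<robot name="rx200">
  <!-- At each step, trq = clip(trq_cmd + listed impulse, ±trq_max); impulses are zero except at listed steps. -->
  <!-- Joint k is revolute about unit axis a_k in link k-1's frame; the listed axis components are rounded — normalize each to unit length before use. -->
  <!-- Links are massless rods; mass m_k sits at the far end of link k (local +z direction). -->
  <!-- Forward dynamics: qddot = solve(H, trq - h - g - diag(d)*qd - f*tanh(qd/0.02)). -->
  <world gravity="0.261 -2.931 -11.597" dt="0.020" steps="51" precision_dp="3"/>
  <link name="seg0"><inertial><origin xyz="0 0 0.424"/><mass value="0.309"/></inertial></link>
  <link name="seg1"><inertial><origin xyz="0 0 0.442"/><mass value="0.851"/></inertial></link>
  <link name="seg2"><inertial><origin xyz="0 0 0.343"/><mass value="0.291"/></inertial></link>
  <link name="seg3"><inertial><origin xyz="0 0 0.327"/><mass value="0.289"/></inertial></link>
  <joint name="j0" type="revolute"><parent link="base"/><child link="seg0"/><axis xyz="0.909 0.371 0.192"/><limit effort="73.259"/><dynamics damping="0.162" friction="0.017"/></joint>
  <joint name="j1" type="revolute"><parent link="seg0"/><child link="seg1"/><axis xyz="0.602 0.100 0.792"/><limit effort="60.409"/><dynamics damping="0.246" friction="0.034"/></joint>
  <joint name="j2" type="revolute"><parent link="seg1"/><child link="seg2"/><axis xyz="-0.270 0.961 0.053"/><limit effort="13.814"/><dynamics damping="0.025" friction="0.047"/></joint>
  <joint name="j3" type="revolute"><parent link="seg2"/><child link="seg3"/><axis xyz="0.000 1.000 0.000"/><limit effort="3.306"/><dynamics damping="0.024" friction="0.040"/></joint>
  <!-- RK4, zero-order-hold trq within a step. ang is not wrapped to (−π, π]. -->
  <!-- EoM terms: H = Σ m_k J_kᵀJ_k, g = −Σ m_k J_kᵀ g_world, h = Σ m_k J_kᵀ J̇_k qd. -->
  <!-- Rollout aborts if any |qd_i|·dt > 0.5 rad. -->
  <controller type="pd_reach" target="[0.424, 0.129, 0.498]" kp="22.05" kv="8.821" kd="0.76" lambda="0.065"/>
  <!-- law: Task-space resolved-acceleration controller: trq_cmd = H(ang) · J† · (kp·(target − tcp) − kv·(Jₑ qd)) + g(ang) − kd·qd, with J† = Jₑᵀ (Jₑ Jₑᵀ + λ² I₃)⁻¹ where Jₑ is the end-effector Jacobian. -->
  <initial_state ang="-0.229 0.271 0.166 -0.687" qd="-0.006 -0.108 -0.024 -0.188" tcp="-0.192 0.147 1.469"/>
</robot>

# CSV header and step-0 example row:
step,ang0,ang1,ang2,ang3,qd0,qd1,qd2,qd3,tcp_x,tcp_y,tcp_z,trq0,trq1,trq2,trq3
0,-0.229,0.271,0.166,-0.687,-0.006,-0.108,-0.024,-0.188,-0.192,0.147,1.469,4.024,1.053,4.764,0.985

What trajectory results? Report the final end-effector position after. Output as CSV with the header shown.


step,ang0,ang1,ang2,ang3,qd0,qd1,qd2,qd3,tcp_x,tcp_y,tcp_z,trq0,trq1,trq2,trq3
1,-0.230,0.274,0.181,-0.715,-0.057,0.358,1.501,-2.590,-0.191,0.148,1.465,3.069,0.343,2.905,2.695
2,-0.229,0.276,0.206,-0.744,0.139,-0.100,0.990,-0.372,-0.185,0.150,1.463,2.218,0.469,2.699,0.632
3,-0.227,0.278,0.235,-0.767,0.095,0.241,1.900,-1.861,-0.173,0.151,1.462,1.428,-0.096,1.594,1.724
4,-0.223,0.280,0.270,-0.791,0.217,-0.030,1.600,-0.600,-0.159,0.153,1.462,0.826,-0.054,1.465,0.553
5,-0.219,0.281,0.306,-0.811,0.205,0.146,2.072,-1.341,-0.142,0.155,1.462,0.224,-0.406,0.837,1.094
6,-0.214,0.282,0.346,-0.832,0.276,0.009,1.947,-0.736,-0.123,0.157,1.461,-0.235,-0.428,0.697,0.522
7,-0.209,0.283,0.387,-0.849,0.282,0.087,2.163,-1.025,-0.102,0.158,1.461,-0.697,-0.637,0.337,0.722
8,-0.203,0.284,0.430,-0.867,0.322,0.027,2.131,-0.767,-0.081,0.159,1.460,-1.072,-0.689,0.186,0.469
9,-0.196,0.285,0.474,-0.883,0.332,0.061,2.222,-0.843,-0.059,0.160,1.458,-1.443,-0.819,-0.041,0.507
10,-0.189,0.286,0.518,-0.899,0.355,0.038,2.224,-0.733,-0.036,0.161,1.456,-1.757,-0.874,-0.189,0.394
11,-0.182,0.287,0.563,-0.913,0.365,0.054,2.261,-0.727,-0.012,0.162,1.453,-2.060,-0.954,-0.355,0.373
12,-0.175,0.288,0.608,-0.927,0.380,0.047,2.269,-0.668,0.011,0.162,1.449,-2.324,-0.997,-0.493,0.311
13,-0.167,0.290,0.654,-0.940,0.388,0.055,2.284,-0.637,0.035,0.163,1.444,-2.573,-1.045,-0.632,0.273
14,-0.159,0.291,0.700,-0.953,0.398,0.054,2.288,-0.593,0.058,0.163,1.439,-2.793,-1.072,-0.760,0.227
15,-0.151,0.292,0.745,-0.964,0.404,0.061,2.292,-0.555,0.082,0.163,1.432,-2.996,-1.097,-0.885,0.186
16,-0.143,0.293,0.791,-0.975,0.411,0.063,2.292,-0.515,0.106,0.164,1.425,-3.176,-1.108,-1.005,0.144
17,-0.135,0.295,0.837,-0.985,0.416,0.069,2.289,-0.474,0.129,0.164,1.417,-3.340,-1.115,-1.121,0.102
18,-0.127,0.296,0.883,-0.994,0.422,0.072,2.284,-0.435,0.152,0.164,1.408,-3.485,-1.111,-1.233,0.061
19,-0.118,0.298,0.928,-1.002,0.426,0.079,2.276,-0.394,0.174,0.164,1.398,-3.614,-1.103,-1.341,0.019
20,-0.110,0.300,0.974,-1.009,0.431,0.083,2.266,-0.355,0.197,0.165,1.387,-3.727,-1.087,-1.446,-0.022
21,-0.101,0.301,1.019,-1.016,0.435,0.090,2.254,-0.315,0.218,0.165,1.376,-3.825,-1.068,-1.548,-0.064
22,-0.092,0.303,1.064,-1.022,0.440,0.095,2.240,-0.276,0.240,0.165,1.363,-3.908,-1.041,-1.646,-0.106
23,-0.083,0.306,1.108,-1.027,0.445,0.103,2.223,-0.236,0.260,0.166,1.350,-3.979,-1.012,-1.739,-0.148
24,-0.075,0.308,1.153,-1.031,0.451,0.110,2.205,-0.198,0.280,0.166,1.337,-4.037,-0.977,-1.829,-0.190
25,-0.065,0.310,1.197,-1.035,0.457,0.119,2.184,-0.159,0.300,0.167,1.322,-4.083,-0.940,-1.915,-0.232
26,-0.056,0.313,1.240,-1.038,0.465,0.129,2.162,-0.122,0.319,0.167,1.307,-4.120,-0.900,-1.996,-0.273
27,-0.047,0.316,1.283,-1.040,0.473,0.140,2.138,-0.084,0.337,0.167,1.292,-4.147,-0.857,-2.073,-0.315
28,-0.037,0.319,1.325,-1.041,0.482,0.152,2.112,-0.048,0.354,0.168,1.276,-4.167,-0.812,-2.145,-0.355
29,-0.028,0.322,1.367,-1.042,0.493,0.164,2.087,-0.019,0.370,0.168,1.259,-4.183,-0.766,-2.214,-0.390
30,-0.018,0.325,1.409,-1.042,0.507,0.173,2.067,-0.011,0.386,0.168,1.242,-4.205,-0.720,-2.282,-0.405
31,-0.007,0.329,1.450,-1.042,0.520,0.188,2.040,0.011,0.401,0.168,1.225,-4.222,-0.677,-2.340,-0.431
32,0.003,0.333,1.490,-1.042,0.536,0.200,2.016,0.017,0.415,0.167,1.207,-4.254,-0.635,-2.395,-0.444
33,0.014,0.337,1.530,-1.041,0.553,0.218,1.983,0.044,0.428,0.167,1.189,-4.282,-0.597,-2.439,-0.473
34,0.025,0.342,1.570,-1.040,0.571,0.234,1.949,0.071,0.440,0.166,1.171,-4.323,-0.561,-2.476,-0.500
35,0.037,0.347,1.608,-1.038,0.591,0.252,1.911,0.102,0.451,0.165,1.152,-4.373,-0.528,-2.507,-0.532
36,0.049,0.352,1.646,-1.036,0.613,0.268,1.873,0.130,0.462,0.164,1.134,-4.442,-0.499,-2.533,-0.559
37,0.061,0.357,1.683,-1.033,0.636,0.283,1.834,0.158,0.471,0.163,1.115,-4.532,-0.477,-2.552,-0.586
38,0.074,0.363,1.720,-1.030,0.660,0.298,1.794,0.185,0.480,0.161,1.097,-4.648,-0.461,-2.566,-0.610
39,0.088,0.369,1.755,-1.026,0.685,0.310,1.752,0.211,0.488,0.159,1.079,-4.792,-0.453,-2.574,-0.631
40,0.102,0.376,1.790,-1.021,0.711,0.321,1.709,0.235,0.495,0.157,1.061,-4.969,-0.453,-2.576,-0.650
41,0.116,0.382,1.823,-1.016,0.736,0.329,1.666,0.258,0.502,0.154,1.043,-5.180,-0.462,-2.573,-0.667
42,0.131,0.389,1.856,-1.011,0.761,0.335,1.621,0.279,0.508,0.152,1.025,-5.427,-0.481,-2.564,-0.680
43,0.146,0.396,1.888,-1.005,0.784,0.337,1.575,0.298,0.513,0.149,1.007,-5.709,-0.510,-2.550,-0.691
44,0.162,0.402,1.919,-0.999,0.805,0.336,1.528,0.314,0.517,0.145,0.990,-6.024,-0.547,-2.531,-0.699
45,0.179,0.409,1.949,-0.993,0.824,0.331,1.480,0.328,0.521,0.142,0.973,-6.368,-0.593,-2.508,-0.704
46,0.195,0.416,1.979,-0.986,0.839,0.323,1.431,0.340,0.524,0.139,0.957,-6.735,-0.645,-2.481,-0.706
47,0.212,0.422,2.007,-0.979,0.850,0.312,1.382,0.348,0.527,0.135,0.941,-7.118,-0.703,-2.451,-0.706
48,0.229,0.428,2.034,-0.972,0.856,0.298,1.333,0.355,0.529,0.131,0.925,-7.508,-0.765,-2.418,-0.704
49,0.246,0.434,2.060,-0.965,0.858,0.281,1.283,0.358,0.530,0.127,0.910,-7.899,-0.828,-2.384,-0.701
50,0.263,0.439,2.085,-0.958,0.855,0.261,1.234,0.360,0.531,0.123,0.895,-8.281,-0.892,-2.349,-0.696
51,0.280,0.444,2.109,-0.951,0.846,0.240,1.185,0.359,0.532,0.120,0.881,,,,
# final tcp position (m): 0.532 0.120 0.881


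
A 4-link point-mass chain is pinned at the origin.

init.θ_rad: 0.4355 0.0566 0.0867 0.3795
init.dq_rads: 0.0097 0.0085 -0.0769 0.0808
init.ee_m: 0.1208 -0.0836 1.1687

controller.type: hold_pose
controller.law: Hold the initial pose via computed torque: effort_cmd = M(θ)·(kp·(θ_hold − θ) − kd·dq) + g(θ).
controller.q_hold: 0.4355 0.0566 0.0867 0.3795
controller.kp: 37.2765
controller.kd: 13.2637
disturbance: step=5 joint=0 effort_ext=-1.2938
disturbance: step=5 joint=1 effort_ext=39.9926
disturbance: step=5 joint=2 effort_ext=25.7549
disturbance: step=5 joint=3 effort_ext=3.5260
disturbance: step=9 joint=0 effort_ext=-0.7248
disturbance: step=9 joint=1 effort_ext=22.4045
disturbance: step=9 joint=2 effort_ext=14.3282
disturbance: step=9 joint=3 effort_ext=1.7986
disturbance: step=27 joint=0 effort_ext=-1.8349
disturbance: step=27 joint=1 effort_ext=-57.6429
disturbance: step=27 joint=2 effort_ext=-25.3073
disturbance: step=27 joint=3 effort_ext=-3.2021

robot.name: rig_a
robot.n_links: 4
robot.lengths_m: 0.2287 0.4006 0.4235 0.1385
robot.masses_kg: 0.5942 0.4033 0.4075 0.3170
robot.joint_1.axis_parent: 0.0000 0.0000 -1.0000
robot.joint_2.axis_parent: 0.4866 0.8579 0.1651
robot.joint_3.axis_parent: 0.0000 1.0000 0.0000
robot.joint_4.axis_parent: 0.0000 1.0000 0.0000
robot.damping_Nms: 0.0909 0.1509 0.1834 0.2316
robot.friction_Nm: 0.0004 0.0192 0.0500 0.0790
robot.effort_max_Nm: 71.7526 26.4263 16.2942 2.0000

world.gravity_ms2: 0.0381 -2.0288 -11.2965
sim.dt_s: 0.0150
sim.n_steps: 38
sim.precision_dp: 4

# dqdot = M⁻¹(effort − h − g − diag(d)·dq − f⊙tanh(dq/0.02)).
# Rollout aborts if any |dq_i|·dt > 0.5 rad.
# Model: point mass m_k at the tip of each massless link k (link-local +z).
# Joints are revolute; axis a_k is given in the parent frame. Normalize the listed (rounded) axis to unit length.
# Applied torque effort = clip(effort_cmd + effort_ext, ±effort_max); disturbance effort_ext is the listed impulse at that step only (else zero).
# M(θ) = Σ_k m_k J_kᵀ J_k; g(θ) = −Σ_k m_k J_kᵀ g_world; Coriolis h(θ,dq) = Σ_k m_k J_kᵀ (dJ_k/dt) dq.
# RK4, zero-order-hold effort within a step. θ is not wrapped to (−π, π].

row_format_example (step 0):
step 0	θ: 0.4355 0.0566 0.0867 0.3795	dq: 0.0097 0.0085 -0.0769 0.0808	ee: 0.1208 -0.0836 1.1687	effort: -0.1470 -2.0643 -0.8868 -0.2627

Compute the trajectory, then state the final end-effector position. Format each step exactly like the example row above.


step 1	θ: 0.4363 0.0565 0.0863 0.3782	dq: -0.0179 0.0115 -0.0830 0.1643	ee: 0.1204 -0.0835 1.1688	effort: -0.1437 -2.0895 -0.9065 -0.2679
step 2	θ: 0.4369 0.0565 0.0860 0.3775	dq: -0.0311 0.0121 -0.0782 0.1848	ee: 0.1201 -0.0835 1.1689	effort: -0.1412 -2.1107 -0.9226 -0.2706
step 3	θ: 0.4374 0.0564 0.0858 0.3770	dq: -0.0397 0.0123 -0.0724 0.1910	ee: 0.1199 -0.0834 1.1690	effort: -0.1394 -2.1287 -0.9358 -0.2724
step 4	θ: 0.4377 0.0563 0.0857 0.3765	dq: -0.0457 0.0125 -0.0672 0.1935	ee: 0.1197 -0.0833 1.1690	effort: -0.1380 -2.1440 -0.9469 -0.2738
step 5	θ: 0.4380 0.0563 0.0856 0.3761	dq: -0.0500 0.0127 -0.0629 0.1947	ee: 0.1195 -0.0833 1.1691	effort: -1.4307 26.4263 16.2942 2.0000
step 6	θ: 0.4187 0.0608 0.0887 0.3770	dq: -2.3611 0.5791 0.4357 0.2893	ee: 0.1253 -0.0849 1.1680	effort: 0.0943 -8.0359 -4.4712 -0.7358
step 7	θ: 0.3934 0.0679 0.0963 0.3774	dq: -1.2386 0.4068 0.4520 0.2067	ee: 0.1354 -0.0883 1.1659	effort: 0.0101 -7.2209 -3.9213 -0.6628
step 8	θ: 0.3795 0.0730 0.1032 0.3776	dq: -0.7297 0.3076 0.3691 0.2091	ee: 0.1432 -0.0913 1.1642	effort: -0.0446 -6.4862 -3.4588 -0.6020
step 9	θ: 0.3713 0.0770 0.1087 0.3779	dq: -0.4643 0.2405 0.2693 0.2152	ee: 0.1491 -0.0939 1.1627	effort: -0.8075 16.5581 11.2583 1.2481
step 10	θ: 0.3700 0.0793 0.1243 0.3731	dq: 0.1169 0.1221 1.6261 -0.2604	ee: 0.1579 -0.0979 1.1603	effort: 0.0370 -9.8715 -5.6686 -0.8898
step 11	θ: 0.3691 0.0818 0.1435 0.3742	dq: -0.1057 0.1756 1.0857 -0.0778	ee: 0.1692 -0.1030 1.1567	effort: -0.0140 -8.7155 -4.9532 -0.7935
step 12	θ: 0.3665 0.0847 0.1563 0.3763	dq: -0.1536 0.1789 0.7344 -0.0684	ee: 0.1778 -0.1069 1.1538	effort: -0.0582 -7.7330 -4.3487 -0.7092
step 13	θ: 0.3638 0.0875 0.1647 0.3782	dq: -0.1415 0.1603 0.4870 -0.0869	ee: 0.1841 -0.1097 1.1516	effort: -0.0949 -6.8954 -3.8380 -0.6382
step 14	θ: 0.3614 0.0899 0.1699 0.3798	dq: -0.1079 0.1323 0.3073 -0.1068	ee: 0.1885 -0.1119 1.1501	effort: -0.1249 -6.1813 -3.4065 -0.5789
step 15	θ: 0.3597 0.0918 0.1728 0.3811	dq: -0.0539 0.0952 0.1893 -0.1423	ee: 0.1914 -0.1133 1.1491	effort: -0.1490 -5.5731 -3.0447 -0.5294
step 16	θ: 0.3587 0.0932 0.1741 0.3821	dq: -0.0086 0.0617 0.0971 -0.1577	ee: 0.1931 -0.1143 1.1484	effort: -0.1681 -5.0556 -2.7384 -0.4882
step 17	θ: 0.3584 0.0941 0.1743 0.3828	dq: 0.0532 0.0216 0.0511 -0.1968	ee: 0.1939 -0.1149 1.1482	effort: -0.1829 -4.6163 -2.4853 -0.4539
step 18	θ: 0.3590 0.0944 0.1738 0.3832	dq: 0.0939 -0.0083 0.0073 -0.2085	ee: 0.1938 -0.1152 1.1481	effort: -0.1940 -4.2455 -2.2709 -0.4256
step 19	θ: 0.3600 0.0943 0.1728 0.3834	dq: 0.1238 -0.0318 -0.0286 -0.2119	ee: 0.1932 -0.1152 1.1483	effort: -0.2022 -3.9330 -2.0901 -0.4021
step 20	θ: 0.3616 0.0939 0.1713 0.3835	dq: 0.1492 -0.0517 -0.0542 -0.2115	ee: 0.1920 -0.1150 1.1487	effort: -0.2080 -3.6699 -1.9388 -0.3826
step 21	θ: 0.3636 0.0932 0.1696 0.3835	dq: 0.1710 -0.0686 -0.0708 -0.2137	ee: 0.1905 -0.1146 1.1492	effort: -0.2118 -3.4474 -1.8115 -0.3662
step 22	θ: 0.3659 0.0922 0.1678 0.3833	dq: 0.1915 -0.0836 -0.0789 -0.2170	ee: 0.1888 -0.1140 1.1497	effort: -0.2139 -3.2597 -1.7054 -0.3526
step 23	θ: 0.3684 0.0911 0.1658 0.3831	dq: 0.2079 -0.0956 -0.0828 -0.2190	ee: 0.1868 -0.1134 1.1503	effort: -0.2146 -3.1011 -1.6165 -0.3412
step 24	θ: 0.3712 0.0897 0.1639 0.3829	dq: 0.2193 -0.1046 -0.0849 -0.2198	ee: 0.1847 -0.1127 1.1510	effort: -0.2142 -2.9670 -1.5416 -0.3318
step 25	θ: 0.3742 0.0883 0.1619 0.3826	dq: 0.2263 -0.1107 -0.0859 -0.2200	ee: 0.1825 -0.1119 1.1516	effort: -0.2129 -2.8535 -1.4782 -0.3238
step 26	θ: 0.3772 0.0868 0.1599 0.3823	dq: 0.2295 -0.1146 -0.0862 -0.2198	ee: 0.1802 -0.1110 1.1523	effort: -0.2110 -2.7574 -1.4246 -0.3170
step 27	θ: 0.3802 0.0852 0.1579 0.3821	dq: 0.2297 -0.1165 -0.0858 -0.2194	ee: 0.1780 -0.1101 1.1530	effort: -2.0435 -26.4263 -16.2942 -2.0000
step 28	θ: 0.3448 0.0926 0.1270 0.3991	dq: -4.7646 0.9756 -3.6616 1.3171	ee: 0.1727 -0.1041 1.1555	effort: 0.1284 2.3060 1.6753 0.0896
step 29	θ: 0.2892 0.1018 0.0865 0.4013	dq: -2.8016 0.3359 -2.0120 -0.0697	ee: 0.1636 -0.0947 1.1600	effort: 0.0116 1.7000 1.2067 0.0445
step 30	θ: 0.2570 0.1042 0.0632 0.3994	dq: -1.5403 0.0175 -1.1648 -0.0787	ee: 0.1559 -0.0880 1.1630	effort: -0.0616 1.1664 0.8704 -0.0173
step 31	θ: 0.2401 0.1032 0.0496 0.3989	dq: -0.7460 -0.1335 -0.6866 0.0255	ee: 0.1494 -0.0832 1.1651	effort: -0.1041 0.6945 0.6111 -0.0654
step 32	θ: 0.2332 0.1005 0.0422 0.3964	dq: -0.2727 -0.1936 -0.4054 0.0333	ee: 0.1440 -0.0797 1.1666	effort: -0.1263 0.2825 0.4013 -0.0976
step 33	θ: 0.2317 0.0974 0.0380 0.3944	dq: -0.0195 -0.2023 -0.2584 0.0819	ee: 0.1395 -0.0770 1.1677	effort: -0.1367 -0.0738 0.2269 -0.1241
step 34	θ: 0.2332 0.0942 0.0355 0.3930	dq: 0.1026 -0.1871 -0.1805 0.1215	ee: 0.1357 -0.0750 1.1686	effort: -0.1405 -0.3803 0.0796 -0.1456
step 35	θ: 0.2360 0.0914 0.0340 0.3919	dq: 0.1617 -0.1652 -0.1315 0.1404	ee: 0.1326 -0.0735 1.1692	effort: -0.1410 -0.6427 -0.0471 -0.1632
step 36	θ: 0.2394 0.0889 0.0331 0.3911	dq: 0.1830 -0.1413 -0.1008 0.1523	ee: 0.1300 -0.0722 1.1698	effort: -0.1399 -0.8669 -0.1560 -0.1779
step 37	θ: 0.2429 0.0868 0.0325 0.3904	dq: 0.1704 -0.1147 -0.0894 0.1698	ee: 0.1279 -0.0713 1.1702	effort: -0.1382 -1.0578 -0.2472 -0.1902
step 38	θ: 0.2461 0.0850 0.0320 0.3899	dq: 0.1478 -0.0900 -0.0846 0.1826	ee: 0.1262 -0.0706 1.1705
final ee position (m): 0.1262 -0.0706 1.1705


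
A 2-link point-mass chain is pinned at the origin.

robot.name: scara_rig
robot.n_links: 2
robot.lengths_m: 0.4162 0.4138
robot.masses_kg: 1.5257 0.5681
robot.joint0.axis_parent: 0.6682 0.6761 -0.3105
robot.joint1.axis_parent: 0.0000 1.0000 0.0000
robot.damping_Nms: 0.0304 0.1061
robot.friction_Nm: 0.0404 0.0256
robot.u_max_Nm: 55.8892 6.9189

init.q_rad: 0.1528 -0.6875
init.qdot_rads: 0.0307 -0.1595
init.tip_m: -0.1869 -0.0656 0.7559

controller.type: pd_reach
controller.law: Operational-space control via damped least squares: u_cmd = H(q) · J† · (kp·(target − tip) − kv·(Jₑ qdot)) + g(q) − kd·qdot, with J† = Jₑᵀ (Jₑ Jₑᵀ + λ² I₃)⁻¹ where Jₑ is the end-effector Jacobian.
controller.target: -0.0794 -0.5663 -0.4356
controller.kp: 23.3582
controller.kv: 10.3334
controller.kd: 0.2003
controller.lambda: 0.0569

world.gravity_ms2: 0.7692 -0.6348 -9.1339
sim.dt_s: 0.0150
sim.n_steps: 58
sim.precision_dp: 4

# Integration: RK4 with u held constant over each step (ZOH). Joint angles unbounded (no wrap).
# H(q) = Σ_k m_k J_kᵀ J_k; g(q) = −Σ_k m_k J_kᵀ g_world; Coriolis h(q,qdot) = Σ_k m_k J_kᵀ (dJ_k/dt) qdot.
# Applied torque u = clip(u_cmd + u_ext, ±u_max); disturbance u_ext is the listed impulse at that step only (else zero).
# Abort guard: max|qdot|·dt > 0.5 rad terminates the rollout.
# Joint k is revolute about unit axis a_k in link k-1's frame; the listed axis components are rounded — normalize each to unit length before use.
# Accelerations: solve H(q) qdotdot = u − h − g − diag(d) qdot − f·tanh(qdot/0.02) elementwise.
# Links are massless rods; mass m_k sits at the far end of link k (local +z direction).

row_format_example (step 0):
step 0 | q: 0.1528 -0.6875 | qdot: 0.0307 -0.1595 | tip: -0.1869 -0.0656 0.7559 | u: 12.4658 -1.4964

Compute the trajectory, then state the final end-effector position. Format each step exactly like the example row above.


step 1 | q: 0.1586 -0.6991 | qdot: 0.7402 -1.3785 | tip: -0.1881 -0.0677 0.7538 | u: 10.3472 -0.9079
step 2 | q: 0.1741 -0.7269 | qdot: 1.3317 -2.3323 | tip: -0.1900 -0.0734 0.7486 | u: 8.6376 -0.4797
step 3 | q: 0.1979 -0.7676 | qdot: 1.8372 -3.0804 | tip: -0.1922 -0.0817 0.7407 | u: 7.2346 -0.1672
step 4 | q: 0.2287 -0.8182 | qdot: 2.2796 -3.6671 | tip: -0.1943 -0.0920 0.7305 | u: 6.0541 0.0636
step 5 | q: 0.2659 -0.8767 | qdot: 2.6750 -4.1241 | tip: -0.1959 -0.1037 0.7181 | u: 5.0276 0.2382
step 6 | q: 0.3087 -0.9412 | qdot: 3.0339 -4.4733 | tip: -0.1966 -0.1161 0.7037 | u: 4.1000 0.3749
step 7 | q: 0.3566 -1.0102 | qdot: 3.3631 -4.7300 | tip: -0.1964 -0.1288 0.6873 | u: 3.2284 0.4865
step 8 | q: 0.4093 -1.0825 | qdot: 3.6662 -4.9044 | tip: -0.1950 -0.1414 0.6694 | u: 2.3820 0.5816
step 9 | q: 0.4664 -1.1568 | qdot: 3.9445 -5.0042 | tip: -0.1922 -0.1535 0.6500 | u: 1.5420 0.6655
step 10 | q: 0.5274 -1.2321 | qdot: 4.1981 -5.0358 | tip: -0.1881 -0.1650 0.6295 | u: 0.7014 0.7411
step 11 | q: 0.5921 -1.3075 | qdot: 4.4264 -5.0054 | tip: -0.1827 -0.1756 0.6082 | u: -0.1359 0.8096
step 12 | q: 0.6600 -1.3819 | qdot: 4.6287 -4.9200 | tip: -0.1760 -0.1853 0.5864 | u: -0.9577 0.8709
step 13 | q: 0.7307 -1.4547 | qdot: 4.8048 -4.7870 | tip: -0.1681 -0.1941 0.5643 | u: -1.7457 0.9243
step 14 | q: 0.8039 -1.5252 | qdot: 4.9556 -4.6144 | tip: -0.1592 -0.2020 0.5422 | u: -2.4803 0.9687
step 15 | q: 0.8791 -1.5929 | qdot: 5.0825 -4.4103 | tip: -0.1494 -0.2092 0.5203 | u: -3.1428 1.0030
step 16 | q: 0.9562 -1.6574 | qdot: 5.1880 -4.1828 | tip: -0.1389 -0.2158 0.4988 | u: -3.7188 1.0262
step 17 | q: 1.0346 -1.7183 | qdot: 5.2754 -3.9390 | tip: -0.1280 -0.2218 0.4778 | u: -4.1990 1.0377
step 18 | q: 1.1143 -1.7754 | qdot: 5.3482 -3.6851 | tip: -0.1167 -0.2276 0.4572 | u: -4.5802 1.0370
step 19 | q: 1.1950 -1.8288 | qdot: 5.4099 -3.4263 | tip: -0.1054 -0.2332 0.4371 | u: -4.8645 1.0241
step 20 | q: 1.2765 -1.8782 | qdot: 5.4640 -3.1664 | tip: -0.0940 -0.2387 0.4176 | u: -5.0583 0.9990
step 21 | q: 1.3588 -1.9238 | qdot: 5.5134 -2.9084 | tip: -0.0828 -0.2444 0.3985 | u: -5.1717 0.9621
step 22 | q: 1.4419 -1.9655 | qdot: 5.5605 -2.6542 | tip: -0.0718 -0.2502 0.3798 | u: -5.2168 0.9136
step 23 | q: 1.5256 -2.0034 | qdot: 5.6068 -2.4049 | tip: -0.0613 -0.2562 0.3615 | u: -5.2074 0.8538
step 24 | q: 1.6101 -2.0377 | qdot: 5.6531 -2.1609 | tip: -0.0512 -0.2625 0.3433 | u: -5.1577 0.7828
step 25 | q: 1.6952 -2.0683 | qdot: 5.6994 -1.9224 | tip: -0.0417 -0.2693 0.3253 | u: -5.0824 0.7009
step 26 | q: 1.7811 -2.0954 | qdot: 5.7447 -1.6893 | tip: -0.0328 -0.2764 0.3074 | u: -4.9954 0.6080
step 27 | q: 1.8676 -2.1191 | qdot: 5.7872 -1.4610 | tip: -0.0246 -0.2839 0.2894 | u: -4.9103 0.5040
step 28 | q: 1.9547 -2.1393 | qdot: 5.8244 -1.2373 | tip: -0.0173 -0.2918 0.2712 | u: -4.8394 0.3889
step 29 | q: 2.0423 -2.1562 | qdot: 5.8531 -1.0180 | tip: -0.0109 -0.3001 0.2529 | u: -4.7934 0.2627
step 30 | q: 2.1302 -2.1699 | qdot: 5.8695 -0.8030 | tip: -0.0055 -0.3087 0.2343 | u: -4.7808 0.1254
step 31 | q: 2.2183 -2.1804 | qdot: 5.8697 -0.5924 | tip: -0.0012 -0.3176 0.2154 | u: -4.8074 -0.0224
step 32 | q: 2.3062 -2.1878 | qdot: 5.8494 -0.3869 | tip: 0.0020 -0.3267 0.1961 | u: -4.8757 -0.1802
step 33 | q: 2.3937 -2.1921 | qdot: 5.8045 -0.1871 | tip: 0.0039 -0.3358 0.1765 | u: -4.9847 -0.3467
step 34 | q: 2.4802 -2.1935 | qdot: 5.7315 0.0050 | tip: 0.0045 -0.3450 0.1565 | u: -5.1290 -0.5192
step 35 | q: 2.5654 -2.1921 | qdot: 5.6280 0.1823 | tip: 0.0036 -0.3540 0.1363 | u: -5.2987 -0.6889
step 36 | q: 2.6489 -2.1881 | qdot: 5.4916 0.3507 | tip: 0.0015 -0.3628 0.1160 | u: -5.4813 -0.8612
step 37 | q: 2.7300 -2.1817 | qdot: 5.3213 0.5089 | tip: -0.0021 -0.3711 0.0956 | u: -5.6624 -1.0337
step 38 | q: 2.8083 -2.1730 | qdot: 5.1177 0.6551 | tip: -0.0070 -0.3790 0.0753 | u: -5.8268 -1.2026
step 39 | q: 2.8834 -2.1622 | qdot: 4.8828 0.7877 | tip: -0.0132 -0.3862 0.0553 | u: -5.9590 -1.3641
step 40 | q: 2.9547 -2.1495 | qdot: 4.6195 0.9053 | tip: -0.0205 -0.3929 0.0357 | u: -6.0453 -1.5148
step 41 | q: 3.0218 -2.1351 | qdot: 4.3321 1.0072 | tip: -0.0288 -0.3989 0.0168 | u: -6.0746 -1.6514
step 42 | q: 3.0845 -2.1194 | qdot: 4.0256 1.0930 | tip: -0.0379 -0.4042 -0.0015 | u: -6.0394 -1.7714
step 43 | q: 3.1425 -2.1025 | qdot: 3.7054 1.1627 | tip: -0.0476 -0.4089 -0.0188 | u: -5.9363 -1.8729
step 44 | q: 3.1957 -2.0846 | qdot: 3.3772 1.2169 | tip: -0.0577 -0.4130 -0.0352 | u: -5.7657 -1.9549
step 45 | q: 3.2439 -2.0661 | qdot: 3.0466 1.2566 | tip: -0.0681 -0.4166 -0.0506 | u: -5.5317 -2.0172
step 46 | q: 3.2871 -2.0470 | qdot: 2.7187 1.2833 | tip: -0.0785 -0.4197 -0.0649 | u: -5.2414 -2.0605
step 47 | q: 3.3255 -2.0277 | qdot: 2.3981 1.2983 | tip: -0.0887 -0.4225 -0.0782 | u: -4.9039 -2.0860
step 48 | q: 3.3592 -2.0082 | qdot: 2.0888 1.3034 | tip: -0.0987 -0.4250 -0.0903 | u: -4.5297 -2.0957
step 49 | q: 3.3883 -1.9886 | qdot: 1.7939 1.3004 | tip: -0.1083 -0.4274 -0.1015 | u: -4.1294 -2.0916
step 50 | q: 3.4131 -1.9692 | qdot: 1.5157 1.2909 | tip: -0.1174 -0.4296 -0.1117 | u: -3.7137 -2.0762
step 51 | q: 3.4339 -1.9500 | qdot: 1.2559 1.2764 | tip: -0.1260 -0.4318 -0.1210 | u: -3.2921 -2.0517
step 52 | q: 3.4509 -1.9310 | qdot: 1.0155 1.2584 | tip: -0.1339 -0.4340 -0.1295 | u: -2.8734 -2.0206
step 53 | q: 3.4645 -1.9122 | qdot: 0.7950 1.2380 | tip: -0.1412 -0.4363 -0.1372 | u: -2.4649 -1.9848
step 54 | q: 3.4749 -1.8938 | qdot: 0.5942 1.2162 | tip: -0.1479 -0.4387 -0.1442 | u: -2.0726 -1.9463
step 55 | q: 3.4825 -1.8758 | qdot: 0.4128 1.1939 | tip: -0.1540 -0.4412 -0.1506 | u: -1.7010 -1.9067
step 56 | q: 3.4875 -1.8580 | qdot: 0.2501 1.1716 | tip: -0.1594 -0.4438 -0.1565 | u: -1.3536 -1.8671
step 57 | q: 3.4901 -1.8406 | qdot: 0.1051 1.1498 | tip: -0.1643 -0.4466 -0.1619 | u: -1.0325 -1.8287
step 58 | q: 3.4907 -1.8235 | qdot: -0.0224 1.1285 | tip: -0.1687 -0.4495 -0.1668
final tip position (m): -0.1687 -0.4495 -0.1668
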